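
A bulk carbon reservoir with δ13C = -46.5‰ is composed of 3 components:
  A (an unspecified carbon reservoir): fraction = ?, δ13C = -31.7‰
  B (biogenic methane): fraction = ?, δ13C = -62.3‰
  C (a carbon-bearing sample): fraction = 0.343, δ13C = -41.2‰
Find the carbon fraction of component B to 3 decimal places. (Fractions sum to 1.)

0.377

Let f_B and f_A be the unknown fractions; fractions sum to 1 so f_B + f_A = 0.657.
Mass balance: Σ fᵢ·δᵢ = δ_bulk ⇒ f_B·(-62.3) + f_A·(-31.7) = -46.5 − (-14.132) = -32.368
Substitute f_A = 0.657 − f_B:
f_B·(-62.3 − -31.7) = -32.368 − 0.657×(-31.7) = -11.541
f_B = -11.541 / -30.6 = 0.3772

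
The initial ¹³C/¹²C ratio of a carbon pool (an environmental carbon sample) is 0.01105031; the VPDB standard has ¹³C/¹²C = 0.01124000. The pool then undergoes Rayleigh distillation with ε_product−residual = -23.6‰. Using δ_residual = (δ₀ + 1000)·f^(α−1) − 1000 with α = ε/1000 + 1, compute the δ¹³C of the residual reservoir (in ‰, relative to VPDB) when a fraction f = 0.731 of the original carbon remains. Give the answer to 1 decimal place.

-9.6‰

δ₀ = (0.01105031/0.01124000 − 1)×1000 = (0.983124 − 1)×1000 = -16.876‰
α − 1 = ε/1000 = -0.0236
f^(α−1) = 0.731^(-0.0236) = 1.007422
δ_res = (-16.876 + 1000) × 1.007422 − 1000 = 990.421 − 1000 = -9.58‰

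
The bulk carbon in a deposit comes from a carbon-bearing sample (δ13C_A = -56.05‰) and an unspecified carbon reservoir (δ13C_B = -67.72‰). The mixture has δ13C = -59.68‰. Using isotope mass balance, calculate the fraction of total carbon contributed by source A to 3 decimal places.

δ_mix = f_A·δ_A + (1 − f_A)·δ_B  ⇒  f_A = (δ_mix − δ_B)/(δ_A − δ_B)
f_A = (-59.68 − (-67.72)) / (-56.05 − (-67.72))
f_A = 8.04 / 11.67 = 0.6889

0.689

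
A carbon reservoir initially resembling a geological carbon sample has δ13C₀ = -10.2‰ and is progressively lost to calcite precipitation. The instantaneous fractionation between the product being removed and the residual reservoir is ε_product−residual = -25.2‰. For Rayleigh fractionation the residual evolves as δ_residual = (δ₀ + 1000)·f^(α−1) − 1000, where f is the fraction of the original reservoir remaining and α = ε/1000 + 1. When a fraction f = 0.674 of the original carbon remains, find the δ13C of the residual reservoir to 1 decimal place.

Rayleigh residual: δ_res = (δ₀ + 1000)·f^(α−1) − 1000
α = ε/1000 + 1 = 0.97480, so α − 1 = -0.02520
f^(α−1) = 0.674^(-0.02520) = 1.009992
δ_res = (-10.2 + 1000) × 1.009992 − 1000 = 999.690 − 1000 = -0.31‰

-0.3‰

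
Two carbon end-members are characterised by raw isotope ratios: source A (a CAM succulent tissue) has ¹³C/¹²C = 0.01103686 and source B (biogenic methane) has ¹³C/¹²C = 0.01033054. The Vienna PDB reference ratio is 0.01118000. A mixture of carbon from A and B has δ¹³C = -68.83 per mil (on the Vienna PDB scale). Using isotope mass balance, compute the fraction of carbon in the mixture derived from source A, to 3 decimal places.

0.113

δ_A = (0.01103686/0.01118000 − 1)×1000 = (0.987197 − 1)×1000 = -12.803 per mil
δ_B = (0.01033054/0.01118000 − 1)×1000 = (0.924020 − 1)×1000 = -75.980 per mil
f_A = (δ_mix − δ_B)/(δ_A − δ_B) = (-68.83 − (-75.980))/(-12.803 − (-75.980))
f_A = 7.150 / 63.177 = 0.1132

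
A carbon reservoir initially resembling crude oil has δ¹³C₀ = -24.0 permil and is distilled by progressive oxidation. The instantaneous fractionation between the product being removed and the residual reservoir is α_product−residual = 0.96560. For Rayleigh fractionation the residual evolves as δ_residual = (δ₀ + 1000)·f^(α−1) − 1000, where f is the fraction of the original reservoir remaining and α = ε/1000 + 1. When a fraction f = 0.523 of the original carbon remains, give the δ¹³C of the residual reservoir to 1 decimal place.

-2.0 permil

Rayleigh residual: δ_res = (δ₀ + 1000)·f^(α−1) − 1000
α − 1 = -0.03440
f^(α−1) = 0.523^(-0.03440) = 1.022548
δ_res = (-24.0 + 1000) × 1.022548 − 1000 = 998.006 − 1000 = -1.99 permil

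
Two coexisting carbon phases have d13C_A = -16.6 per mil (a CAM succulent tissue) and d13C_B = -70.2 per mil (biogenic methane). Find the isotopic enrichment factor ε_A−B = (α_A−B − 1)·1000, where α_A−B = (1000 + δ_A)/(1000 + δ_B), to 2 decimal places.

α_A−B = (1000 + -16.6) / (1000 + -70.2) = 983.4 / 929.8 = 1.057647
ε_A−B = (1.057647 − 1) × 1000 = 57.647 per mil
(The approximation ε ≈ δ_A − δ_B would give 53.6 per mil.)

57.65 per mil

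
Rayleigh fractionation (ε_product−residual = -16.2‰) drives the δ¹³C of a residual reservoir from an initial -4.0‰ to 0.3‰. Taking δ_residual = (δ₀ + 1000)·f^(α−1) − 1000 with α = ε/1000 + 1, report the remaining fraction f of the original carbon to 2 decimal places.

α − 1 = ε/1000 = -0.0162
(δ_res + 1000)/(δ₀ + 1000) = (0.3 + 1000)/(-4.0 + 1000) = 1000.3/996.0 = 1.004317
f = 1.004317^(1/-0.0162) = exp(ln(1.004317)/-0.0162) = exp(0.00431/-0.0162)
f = exp(-0.2659) = 0.7665

0.77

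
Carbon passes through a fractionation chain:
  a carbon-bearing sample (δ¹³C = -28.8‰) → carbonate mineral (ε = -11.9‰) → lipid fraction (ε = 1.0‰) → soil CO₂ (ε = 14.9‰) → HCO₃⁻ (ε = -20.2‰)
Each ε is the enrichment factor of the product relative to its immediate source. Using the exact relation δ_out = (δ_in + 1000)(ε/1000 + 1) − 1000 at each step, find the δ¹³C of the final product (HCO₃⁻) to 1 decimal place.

step 1: δ = (-28.80 + 1000)·(-11.9/1000 + 1) − 1000 = -40.36‰
step 2: δ = (-40.36 + 1000)·(1.0/1000 + 1) − 1000 = -39.40‰
step 3: δ = (-39.40 + 1000)·(14.9/1000 + 1) − 1000 = -25.08‰
step 4: δ = (-25.08 + 1000)·(-20.2/1000 + 1) − 1000 = -44.78‰

-44.8‰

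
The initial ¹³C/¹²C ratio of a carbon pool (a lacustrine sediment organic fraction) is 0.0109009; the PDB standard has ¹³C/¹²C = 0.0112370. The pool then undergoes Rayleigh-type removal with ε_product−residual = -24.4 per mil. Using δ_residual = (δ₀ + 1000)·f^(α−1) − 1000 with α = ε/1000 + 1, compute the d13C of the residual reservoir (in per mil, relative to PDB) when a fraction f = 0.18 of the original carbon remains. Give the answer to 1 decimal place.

δ₀ = (0.0109009/0.0112370 − 1)×1000 = (0.970090 − 1)×1000 = -29.910 per mil
α − 1 = ε/1000 = -0.0244
f^(α−1) = 0.18^(-0.0244) = 1.042729
δ_res = (-29.910 + 1000) × 1.042729 − 1000 = 1011.541 − 1000 = 11.54 per mil

11.5 per mil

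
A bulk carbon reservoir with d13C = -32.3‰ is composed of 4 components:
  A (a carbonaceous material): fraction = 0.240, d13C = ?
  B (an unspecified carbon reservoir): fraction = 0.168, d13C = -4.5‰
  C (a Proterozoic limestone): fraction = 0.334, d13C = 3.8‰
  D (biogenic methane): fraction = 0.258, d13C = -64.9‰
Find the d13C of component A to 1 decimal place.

Isotope mass balance: δ_bulk = Σ fᵢ·δᵢ.
-32.3 = 0.240×δ_A + 0.168×(-4.5) + 0.334×(3.8) + 0.258×(-64.9)
0.240·δ_A = -32.3 − (-16.231) = -16.069
δ_A = -16.069 / 0.240 = -66.95‰

-67.0‰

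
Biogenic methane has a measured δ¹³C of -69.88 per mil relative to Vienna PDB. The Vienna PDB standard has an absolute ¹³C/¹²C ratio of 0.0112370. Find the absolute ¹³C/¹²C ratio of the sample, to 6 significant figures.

R_sample = R_standard × (δ¹³C/1000 + 1)
R_sample = 0.0112370 × (-69.88/1000 + 1) = 0.0112370 × 0.930120
R_sample = 0.0104518

0.0104518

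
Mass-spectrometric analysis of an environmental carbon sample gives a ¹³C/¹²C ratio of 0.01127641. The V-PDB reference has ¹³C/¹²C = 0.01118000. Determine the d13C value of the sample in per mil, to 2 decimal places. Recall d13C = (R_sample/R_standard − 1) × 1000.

d13C = (R_sample / R_standard − 1) × 1000
R_sample / R_standard = 0.01127641 / 0.01118000 = 1.008623
d13C = (1.008623 − 1) × 1000 = 8.623 per mil

8.62 per mil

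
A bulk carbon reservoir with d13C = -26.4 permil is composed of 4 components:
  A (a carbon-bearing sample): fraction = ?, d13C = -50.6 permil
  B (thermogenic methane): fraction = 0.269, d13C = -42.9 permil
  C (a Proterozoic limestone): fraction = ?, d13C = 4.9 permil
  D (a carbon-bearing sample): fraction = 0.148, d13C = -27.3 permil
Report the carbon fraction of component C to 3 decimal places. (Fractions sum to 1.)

0.337

Let f_C and f_A be the unknown fractions; fractions sum to 1 so f_C + f_A = 0.583.
Mass balance: Σ fᵢ·δᵢ = δ_bulk ⇒ f_C·(4.9) + f_A·(-50.6) = -26.4 − (-15.581) = -10.819
Substitute f_A = 0.583 − f_C:
f_C·(4.9 − -50.6) = -10.819 − 0.583×(-50.6) = 18.680
f_C = 18.680 / 55.5 = 0.3366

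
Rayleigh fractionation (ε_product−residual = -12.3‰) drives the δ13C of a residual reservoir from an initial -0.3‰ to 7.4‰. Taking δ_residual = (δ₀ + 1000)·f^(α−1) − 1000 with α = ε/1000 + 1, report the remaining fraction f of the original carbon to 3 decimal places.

0.536

α − 1 = ε/1000 = -0.0123
(δ_res + 1000)/(δ₀ + 1000) = (7.4 + 1000)/(-0.3 + 1000) = 1007.4/999.7 = 1.007702
f = 1.007702^(1/-0.0123) = exp(ln(1.007702)/-0.0123) = exp(0.00767/-0.0123)
f = exp(-0.6238) = 0.5359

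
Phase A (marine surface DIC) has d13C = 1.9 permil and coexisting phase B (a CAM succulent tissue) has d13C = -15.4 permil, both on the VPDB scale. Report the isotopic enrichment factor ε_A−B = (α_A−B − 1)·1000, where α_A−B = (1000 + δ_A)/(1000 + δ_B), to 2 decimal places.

α_A−B = (1000 + 1.9) / (1000 + -15.4) = 1001.9 / 984.6 = 1.017571
ε_A−B = (1.017571 − 1) × 1000 = 17.571 permil
(The approximation ε ≈ δ_A − δ_B would give 17.3 permil.)

17.57 permil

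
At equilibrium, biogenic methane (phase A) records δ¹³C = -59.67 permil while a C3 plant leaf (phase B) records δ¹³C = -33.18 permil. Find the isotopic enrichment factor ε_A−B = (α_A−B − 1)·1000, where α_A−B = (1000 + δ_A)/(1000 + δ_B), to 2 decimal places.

α_A−B = (1000 + -59.67) / (1000 + -33.18) = 940.33 / 966.82 = 0.972601
ε_A−B = (0.972601 − 1) × 1000 = -27.399 permil
(The approximation ε ≈ δ_A − δ_B would give -26.49 permil.)

-27.40 permil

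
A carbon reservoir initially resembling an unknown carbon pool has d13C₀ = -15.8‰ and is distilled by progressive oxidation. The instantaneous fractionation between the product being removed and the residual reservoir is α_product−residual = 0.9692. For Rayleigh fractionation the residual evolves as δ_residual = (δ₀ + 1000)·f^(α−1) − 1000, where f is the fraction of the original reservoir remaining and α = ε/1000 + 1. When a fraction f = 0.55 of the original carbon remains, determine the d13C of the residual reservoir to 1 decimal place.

Rayleigh residual: δ_res = (δ₀ + 1000)·f^(α−1) − 1000
α − 1 = -0.03080
f^(α−1) = 0.55^(-0.03080) = 1.018584
δ_res = (-15.8 + 1000) × 1.018584 − 1000 = 1002.490 − 1000 = 2.49‰

2.5‰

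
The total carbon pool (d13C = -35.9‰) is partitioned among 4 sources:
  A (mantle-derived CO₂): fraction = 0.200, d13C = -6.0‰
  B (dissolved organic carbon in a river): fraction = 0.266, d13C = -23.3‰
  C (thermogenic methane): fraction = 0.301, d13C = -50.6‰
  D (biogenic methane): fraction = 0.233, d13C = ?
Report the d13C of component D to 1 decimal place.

-57.0‰

Isotope mass balance: δ_bulk = Σ fᵢ·δᵢ.
-35.9 = 0.200×(-6.0) + 0.266×(-23.3) + 0.301×(-50.6) + 0.233×δ_D
0.233·δ_D = -35.9 − (-22.628) = -13.272
δ_D = -13.272 / 0.233 = -56.96‰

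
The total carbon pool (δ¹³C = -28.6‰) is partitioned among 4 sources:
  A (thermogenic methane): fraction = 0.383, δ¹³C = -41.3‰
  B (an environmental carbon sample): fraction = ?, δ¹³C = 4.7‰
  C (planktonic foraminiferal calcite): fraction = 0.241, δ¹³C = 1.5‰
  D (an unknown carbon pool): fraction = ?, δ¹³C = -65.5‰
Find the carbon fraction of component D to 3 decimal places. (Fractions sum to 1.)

Let f_D and f_B be the unknown fractions; fractions sum to 1 so f_D + f_B = 0.376.
Mass balance: Σ fᵢ·δᵢ = δ_bulk ⇒ f_D·(-65.5) + f_B·(4.7) = -28.6 − (-15.456) = -13.144
Substitute f_B = 0.376 − f_D:
f_D·(-65.5 − 4.7) = -13.144 − 0.376×(4.7) = -14.911
f_D = -14.911 / -70.2 = 0.2124

0.212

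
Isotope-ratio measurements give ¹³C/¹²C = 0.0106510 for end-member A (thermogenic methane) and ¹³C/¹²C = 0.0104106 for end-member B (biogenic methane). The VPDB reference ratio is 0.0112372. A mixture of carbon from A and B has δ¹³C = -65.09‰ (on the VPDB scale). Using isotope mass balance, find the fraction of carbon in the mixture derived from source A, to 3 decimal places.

δ_A = (0.0106510/0.0112372 − 1)×1000 = (0.947834 − 1)×1000 = -52.166‰
δ_B = (0.0104106/0.0112372 − 1)×1000 = (0.926441 − 1)×1000 = -73.559‰
f_A = (δ_mix − δ_B)/(δ_A − δ_B) = (-65.09 − (-73.559))/(-52.166 − (-73.559))
f_A = 8.469 / 21.393 = 0.3959

0.396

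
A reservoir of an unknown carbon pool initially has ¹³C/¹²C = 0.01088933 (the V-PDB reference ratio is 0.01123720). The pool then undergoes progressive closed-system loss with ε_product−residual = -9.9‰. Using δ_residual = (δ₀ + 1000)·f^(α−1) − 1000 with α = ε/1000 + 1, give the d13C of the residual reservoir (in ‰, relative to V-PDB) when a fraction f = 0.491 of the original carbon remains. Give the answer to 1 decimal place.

δ₀ = (0.01088933/0.01123720 − 1)×1000 = (0.969043 − 1)×1000 = -30.957‰
α − 1 = ε/1000 = -0.0099
f^(α−1) = 0.491^(-0.0099) = 1.007067
δ_res = (-30.957 + 1000) × 1.007067 − 1000 = 975.891 − 1000 = -24.11‰

-24.1‰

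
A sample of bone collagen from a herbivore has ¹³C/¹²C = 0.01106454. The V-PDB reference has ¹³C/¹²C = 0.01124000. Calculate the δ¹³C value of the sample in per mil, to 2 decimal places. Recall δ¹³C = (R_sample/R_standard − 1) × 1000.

-15.61 per mil

δ¹³C = (R_sample / R_standard − 1) × 1000
R_sample / R_standard = 0.01106454 / 0.01124000 = 0.984390
δ¹³C = (0.984390 − 1) × 1000 = -15.610 per mil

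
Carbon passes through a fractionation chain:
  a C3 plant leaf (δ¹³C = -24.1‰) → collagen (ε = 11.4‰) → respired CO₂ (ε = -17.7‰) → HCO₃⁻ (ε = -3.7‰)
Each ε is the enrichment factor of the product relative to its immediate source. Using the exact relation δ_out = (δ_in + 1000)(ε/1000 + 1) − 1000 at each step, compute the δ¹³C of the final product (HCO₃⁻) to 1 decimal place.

step 1: δ = (-24.10 + 1000)·(11.4/1000 + 1) − 1000 = -12.97‰
step 2: δ = (-12.97 + 1000)·(-17.7/1000 + 1) − 1000 = -30.45‰
step 3: δ = (-30.45 + 1000)·(-3.7/1000 + 1) − 1000 = -34.03‰

-34.0‰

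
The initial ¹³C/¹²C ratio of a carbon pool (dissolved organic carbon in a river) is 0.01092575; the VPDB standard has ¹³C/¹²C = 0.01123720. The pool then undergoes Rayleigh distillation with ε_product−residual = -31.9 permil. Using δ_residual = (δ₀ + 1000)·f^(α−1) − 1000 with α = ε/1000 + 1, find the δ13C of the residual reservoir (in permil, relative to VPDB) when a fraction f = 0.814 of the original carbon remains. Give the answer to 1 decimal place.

-21.3 permil

δ₀ = (0.01092575/0.01123720 − 1)×1000 = (0.972284 − 1)×1000 = -27.716 permil
α − 1 = ε/1000 = -0.0319
f^(α−1) = 0.814^(-0.0319) = 1.006586
δ_res = (-27.716 + 1000) × 1.006586 − 1000 = 978.688 − 1000 = -21.31 permil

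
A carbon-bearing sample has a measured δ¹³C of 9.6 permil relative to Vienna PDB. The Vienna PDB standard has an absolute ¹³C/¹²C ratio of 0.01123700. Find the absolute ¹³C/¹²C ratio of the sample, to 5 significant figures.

R_sample = R_standard × (δ¹³C/1000 + 1)
R_sample = 0.01123700 × (9.6/1000 + 1) = 0.01123700 × 1.009600
R_sample = 0.0113449

0.011345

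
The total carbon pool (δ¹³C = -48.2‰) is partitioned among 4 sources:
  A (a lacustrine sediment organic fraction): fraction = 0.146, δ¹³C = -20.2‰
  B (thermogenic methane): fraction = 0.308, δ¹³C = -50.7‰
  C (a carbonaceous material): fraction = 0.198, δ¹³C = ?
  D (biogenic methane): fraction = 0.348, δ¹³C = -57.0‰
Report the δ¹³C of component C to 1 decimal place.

Isotope mass balance: δ_bulk = Σ fᵢ·δᵢ.
-48.2 = 0.146×(-20.2) + 0.308×(-50.7) + 0.198×δ_C + 0.348×(-57.0)
0.198·δ_C = -48.2 − (-38.401) = -9.799
δ_C = -9.799 / 0.198 = -49.49‰

-49.5‰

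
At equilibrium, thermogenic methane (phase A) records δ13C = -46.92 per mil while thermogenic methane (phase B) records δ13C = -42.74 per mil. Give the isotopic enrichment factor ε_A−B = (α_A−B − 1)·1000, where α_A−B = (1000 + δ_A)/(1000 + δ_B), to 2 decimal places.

α_A−B = (1000 + -46.92) / (1000 + -42.74) = 953.08 / 957.26 = 0.995633
ε_A−B = (0.995633 − 1) × 1000 = -4.367 per mil
(The approximation ε ≈ δ_A − δ_B would give -4.18 per mil.)

-4.37 per mil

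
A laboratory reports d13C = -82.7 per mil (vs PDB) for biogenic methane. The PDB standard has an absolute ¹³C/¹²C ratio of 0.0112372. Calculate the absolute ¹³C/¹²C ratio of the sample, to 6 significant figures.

0.0103079

R_sample = R_standard × (d13C/1000 + 1)
R_sample = 0.0112372 × (-82.7/1000 + 1) = 0.0112372 × 0.917300
R_sample = 0.0103079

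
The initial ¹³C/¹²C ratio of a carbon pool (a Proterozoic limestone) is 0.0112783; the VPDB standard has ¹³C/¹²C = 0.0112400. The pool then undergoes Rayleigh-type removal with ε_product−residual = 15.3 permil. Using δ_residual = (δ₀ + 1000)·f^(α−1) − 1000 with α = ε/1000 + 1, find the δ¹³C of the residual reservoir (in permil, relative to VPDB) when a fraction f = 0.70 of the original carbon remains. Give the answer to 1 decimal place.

δ₀ = (0.0112783/0.0112400 − 1)×1000 = (1.003407 − 1)×1000 = 3.407 permil
α − 1 = ε/1000 = 0.0153
f^(α−1) = 0.70^(0.0153) = 0.994558
δ_res = (3.407 + 1000) × 0.994558 − 1000 = 997.947 − 1000 = -2.05 permil

-2.1 permil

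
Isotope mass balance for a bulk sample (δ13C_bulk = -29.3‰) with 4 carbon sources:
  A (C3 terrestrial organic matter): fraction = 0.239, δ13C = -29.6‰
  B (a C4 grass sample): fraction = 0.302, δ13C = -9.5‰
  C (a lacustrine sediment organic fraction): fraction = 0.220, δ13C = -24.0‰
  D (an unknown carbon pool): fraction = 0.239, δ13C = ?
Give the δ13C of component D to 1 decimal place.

-58.9‰

Isotope mass balance: δ_bulk = Σ fᵢ·δᵢ.
-29.3 = 0.239×(-29.6) + 0.302×(-9.5) + 0.220×(-24.0) + 0.239×δ_D
0.239·δ_D = -29.3 − (-15.223) = -14.077
δ_D = -14.077 / 0.239 = -58.90‰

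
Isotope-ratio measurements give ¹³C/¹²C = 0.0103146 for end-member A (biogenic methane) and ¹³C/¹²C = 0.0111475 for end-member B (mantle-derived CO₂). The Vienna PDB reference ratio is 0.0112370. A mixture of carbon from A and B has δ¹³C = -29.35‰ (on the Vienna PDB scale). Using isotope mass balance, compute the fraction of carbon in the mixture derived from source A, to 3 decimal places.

0.289

δ_A = (0.0103146/0.0112370 − 1)×1000 = (0.917914 − 1)×1000 = -82.086‰
δ_B = (0.0111475/0.0112370 − 1)×1000 = (0.992035 − 1)×1000 = -7.965‰
f_A = (δ_mix − δ_B)/(δ_A − δ_B) = (-29.35 − (-7.965))/(-82.086 − (-7.965))
f_A = -21.385 / -74.121 = 0.2885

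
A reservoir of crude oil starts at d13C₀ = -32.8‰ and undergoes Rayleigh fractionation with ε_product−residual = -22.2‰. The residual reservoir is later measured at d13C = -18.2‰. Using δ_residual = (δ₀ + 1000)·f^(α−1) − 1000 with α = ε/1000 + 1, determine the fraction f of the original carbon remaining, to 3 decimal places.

α − 1 = ε/1000 = -0.0222
(δ_res + 1000)/(δ₀ + 1000) = (-18.2 + 1000)/(-32.8 + 1000) = 981.8/967.2 = 1.015095
f = 1.015095^(1/-0.0222) = exp(ln(1.015095)/-0.0222) = exp(0.01498/-0.0222)
f = exp(-0.6749) = 0.5092

0.509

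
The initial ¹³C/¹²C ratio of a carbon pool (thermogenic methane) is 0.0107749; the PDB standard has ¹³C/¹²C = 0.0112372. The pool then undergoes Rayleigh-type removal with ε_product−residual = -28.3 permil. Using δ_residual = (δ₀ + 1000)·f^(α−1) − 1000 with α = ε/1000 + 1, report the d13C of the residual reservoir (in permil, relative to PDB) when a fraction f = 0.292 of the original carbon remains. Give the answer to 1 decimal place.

δ₀ = (0.0107749/0.0112372 − 1)×1000 = (0.958860 − 1)×1000 = -41.140 permil
α − 1 = ε/1000 = -0.0283
f^(α−1) = 0.292^(-0.0283) = 1.035451
δ_res = (-41.140 + 1000) × 1.035451 − 1000 = 992.853 − 1000 = -7.15 permil

-7.1 permil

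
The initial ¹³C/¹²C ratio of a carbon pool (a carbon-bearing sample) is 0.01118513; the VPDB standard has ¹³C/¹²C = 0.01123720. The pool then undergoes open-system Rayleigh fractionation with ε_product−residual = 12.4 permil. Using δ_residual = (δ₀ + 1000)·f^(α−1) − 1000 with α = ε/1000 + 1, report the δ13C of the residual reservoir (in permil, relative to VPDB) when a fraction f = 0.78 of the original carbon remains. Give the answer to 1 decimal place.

-7.7 permil

δ₀ = (0.01118513/0.01123720 − 1)×1000 = (0.995366 − 1)×1000 = -4.634 permil
α − 1 = ε/1000 = 0.0124
f^(α−1) = 0.78^(0.0124) = 0.996924
δ_res = (-4.634 + 1000) × 0.996924 − 1000 = 992.304 − 1000 = -7.70 permil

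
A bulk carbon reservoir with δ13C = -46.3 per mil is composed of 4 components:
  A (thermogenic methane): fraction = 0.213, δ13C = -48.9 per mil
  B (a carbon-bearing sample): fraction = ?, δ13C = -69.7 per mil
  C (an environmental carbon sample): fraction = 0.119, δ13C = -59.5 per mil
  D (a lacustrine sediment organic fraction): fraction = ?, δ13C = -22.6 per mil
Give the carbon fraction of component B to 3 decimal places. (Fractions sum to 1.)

Let f_B and f_D be the unknown fractions; fractions sum to 1 so f_B + f_D = 0.668.
Mass balance: Σ fᵢ·δᵢ = δ_bulk ⇒ f_B·(-69.7) + f_D·(-22.6) = -46.3 − (-17.496) = -28.804
Substitute f_D = 0.668 − f_B:
f_B·(-69.7 − -22.6) = -28.804 − 0.668×(-22.6) = -13.707
f_B = -13.707 / -47.1 = 0.2910

0.291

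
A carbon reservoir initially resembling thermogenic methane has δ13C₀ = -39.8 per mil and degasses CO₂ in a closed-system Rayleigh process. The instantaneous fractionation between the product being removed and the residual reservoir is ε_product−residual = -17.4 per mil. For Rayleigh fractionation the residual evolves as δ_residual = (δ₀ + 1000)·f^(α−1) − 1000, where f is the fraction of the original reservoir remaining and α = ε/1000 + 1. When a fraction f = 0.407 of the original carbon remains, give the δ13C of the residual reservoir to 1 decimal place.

-24.7 per mil

Rayleigh residual: δ_res = (δ₀ + 1000)·f^(α−1) − 1000
α = ε/1000 + 1 = 0.98260, so α − 1 = -0.01740
f^(α−1) = 0.407^(-0.01740) = 1.015765
δ_res = (-39.8 + 1000) × 1.015765 − 1000 = 975.337 − 1000 = -24.66 per mil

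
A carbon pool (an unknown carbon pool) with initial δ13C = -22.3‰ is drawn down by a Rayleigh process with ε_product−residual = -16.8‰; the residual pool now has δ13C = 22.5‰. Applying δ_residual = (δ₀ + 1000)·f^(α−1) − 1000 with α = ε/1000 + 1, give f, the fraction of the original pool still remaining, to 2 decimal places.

α − 1 = ε/1000 = -0.0168
(δ_res + 1000)/(δ₀ + 1000) = (22.5 + 1000)/(-22.3 + 1000) = 1022.5/977.7 = 1.045822
f = 1.045822^(1/-0.0168) = exp(ln(1.045822)/-0.0168) = exp(0.04480/-0.0168)
f = exp(-2.6668) = 0.0695

0.07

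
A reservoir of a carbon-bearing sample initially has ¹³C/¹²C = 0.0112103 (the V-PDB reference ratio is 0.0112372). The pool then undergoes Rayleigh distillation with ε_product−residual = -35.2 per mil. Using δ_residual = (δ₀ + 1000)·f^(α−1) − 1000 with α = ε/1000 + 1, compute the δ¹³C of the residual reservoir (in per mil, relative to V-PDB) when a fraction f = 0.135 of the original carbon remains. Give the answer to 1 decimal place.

δ₀ = (0.0112103/0.0112372 − 1)×1000 = (0.997606 − 1)×1000 = -2.394 per mil
α − 1 = ε/1000 = -0.0352
f^(α−1) = 0.135^(-0.0352) = 1.073031
δ_res = (-2.394 + 1000) × 1.073031 − 1000 = 1070.462 − 1000 = 70.46 per mil

70.5 per mil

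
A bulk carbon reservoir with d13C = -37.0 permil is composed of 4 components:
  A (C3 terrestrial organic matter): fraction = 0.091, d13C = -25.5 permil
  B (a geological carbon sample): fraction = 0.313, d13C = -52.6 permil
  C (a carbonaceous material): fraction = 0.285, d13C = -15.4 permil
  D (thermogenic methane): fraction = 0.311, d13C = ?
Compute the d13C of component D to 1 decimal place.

-44.5 permil

Isotope mass balance: δ_bulk = Σ fᵢ·δᵢ.
-37.0 = 0.091×(-25.5) + 0.313×(-52.6) + 0.285×(-15.4) + 0.311×δ_D
0.311·δ_D = -37.0 − (-23.173) = -13.827
δ_D = -13.827 / 0.311 = -44.46 permil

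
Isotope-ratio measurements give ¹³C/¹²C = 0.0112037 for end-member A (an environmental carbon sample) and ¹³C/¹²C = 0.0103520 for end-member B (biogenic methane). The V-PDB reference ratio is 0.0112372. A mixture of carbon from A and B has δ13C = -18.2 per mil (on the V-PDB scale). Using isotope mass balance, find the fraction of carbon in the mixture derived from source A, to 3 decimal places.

δ_A = (0.0112037/0.0112372 − 1)×1000 = (0.997019 − 1)×1000 = -2.981 per mil
δ_B = (0.0103520/0.0112372 − 1)×1000 = (0.921226 − 1)×1000 = -78.774 per mil
f_A = (δ_mix − δ_B)/(δ_A − δ_B) = (-18.2 − (-78.774))/(-2.981 − (-78.774))
f_A = 60.574 / 75.793 = 0.7992

0.799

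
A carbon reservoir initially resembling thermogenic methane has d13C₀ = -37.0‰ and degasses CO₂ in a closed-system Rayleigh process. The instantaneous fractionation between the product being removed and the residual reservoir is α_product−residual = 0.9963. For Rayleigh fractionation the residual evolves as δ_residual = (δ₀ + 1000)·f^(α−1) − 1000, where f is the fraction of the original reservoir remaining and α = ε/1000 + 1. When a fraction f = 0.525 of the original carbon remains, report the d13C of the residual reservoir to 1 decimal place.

-34.7‰

Rayleigh residual: δ_res = (δ₀ + 1000)·f^(α−1) − 1000
α − 1 = -0.00370
f^(α−1) = 0.525^(-0.00370) = 1.002387
δ_res = (-37.0 + 1000) × 1.002387 − 1000 = 965.299 − 1000 = -34.70‰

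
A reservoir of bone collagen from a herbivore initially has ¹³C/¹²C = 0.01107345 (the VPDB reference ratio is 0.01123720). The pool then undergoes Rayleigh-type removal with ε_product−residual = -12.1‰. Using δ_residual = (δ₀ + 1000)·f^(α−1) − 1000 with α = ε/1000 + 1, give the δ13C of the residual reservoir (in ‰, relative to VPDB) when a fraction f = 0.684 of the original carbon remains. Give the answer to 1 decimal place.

-10.0‰

δ₀ = (0.01107345/0.01123720 − 1)×1000 = (0.985428 − 1)×1000 = -14.572‰
α − 1 = ε/1000 = -0.0121
f^(α−1) = 0.684^(-0.0121) = 1.004606
δ_res = (-14.572 + 1000) × 1.004606 − 1000 = 989.967 − 1000 = -10.03‰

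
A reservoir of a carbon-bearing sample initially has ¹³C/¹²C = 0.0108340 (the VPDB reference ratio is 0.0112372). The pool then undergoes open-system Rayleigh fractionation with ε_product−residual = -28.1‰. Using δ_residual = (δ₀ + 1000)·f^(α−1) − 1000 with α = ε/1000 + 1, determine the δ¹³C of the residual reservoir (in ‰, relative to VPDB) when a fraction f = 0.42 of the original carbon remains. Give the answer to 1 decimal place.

-12.1‰

δ₀ = (0.0108340/0.0112372 − 1)×1000 = (0.964119 − 1)×1000 = -35.881‰
α − 1 = ε/1000 = -0.0281
f^(α−1) = 0.42^(-0.0281) = 1.024676
δ_res = (-35.881 + 1000) × 1.024676 − 1000 = 987.910 − 1000 = -12.09‰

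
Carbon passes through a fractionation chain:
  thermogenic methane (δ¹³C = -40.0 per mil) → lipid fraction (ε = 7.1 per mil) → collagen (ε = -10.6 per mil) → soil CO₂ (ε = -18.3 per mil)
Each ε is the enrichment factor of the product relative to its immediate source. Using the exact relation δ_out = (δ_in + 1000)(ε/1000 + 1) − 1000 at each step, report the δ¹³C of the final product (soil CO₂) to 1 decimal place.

step 1: δ = (-40.00 + 1000)·(7.1/1000 + 1) − 1000 = -33.18 per mil
step 2: δ = (-33.18 + 1000)·(-10.6/1000 + 1) − 1000 = -43.43 per mil
step 3: δ = (-43.43 + 1000)·(-18.3/1000 + 1) − 1000 = -60.94 per mil

-60.9 per mil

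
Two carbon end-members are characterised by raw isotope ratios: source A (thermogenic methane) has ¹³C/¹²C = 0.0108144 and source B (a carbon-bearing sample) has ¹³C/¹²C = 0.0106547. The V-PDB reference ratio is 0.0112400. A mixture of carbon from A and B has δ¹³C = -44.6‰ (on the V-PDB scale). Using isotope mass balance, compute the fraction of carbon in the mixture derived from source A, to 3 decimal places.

0.526

δ_A = (0.0108144/0.0112400 − 1)×1000 = (0.962135 − 1)×1000 = -37.865‰
δ_B = (0.0106547/0.0112400 − 1)×1000 = (0.947927 − 1)×1000 = -52.073‰
f_A = (δ_mix − δ_B)/(δ_A − δ_B) = (-44.6 − (-52.073))/(-37.865 − (-52.073))
f_A = 7.473 / 14.208 = 0.5260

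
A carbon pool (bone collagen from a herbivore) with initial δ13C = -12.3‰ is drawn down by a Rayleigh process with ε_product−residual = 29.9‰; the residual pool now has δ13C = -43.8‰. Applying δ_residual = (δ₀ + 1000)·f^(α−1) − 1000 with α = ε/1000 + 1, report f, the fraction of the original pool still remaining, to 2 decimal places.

α − 1 = ε/1000 = 0.0299
(δ_res + 1000)/(δ₀ + 1000) = (-43.8 + 1000)/(-12.3 + 1000) = 956.2/987.7 = 0.968108
f = 0.968108^(1/0.0299) = exp(ln(0.968108)/0.0299) = exp(-0.03241/0.0299)
f = exp(-1.0840) = 0.3382

0.34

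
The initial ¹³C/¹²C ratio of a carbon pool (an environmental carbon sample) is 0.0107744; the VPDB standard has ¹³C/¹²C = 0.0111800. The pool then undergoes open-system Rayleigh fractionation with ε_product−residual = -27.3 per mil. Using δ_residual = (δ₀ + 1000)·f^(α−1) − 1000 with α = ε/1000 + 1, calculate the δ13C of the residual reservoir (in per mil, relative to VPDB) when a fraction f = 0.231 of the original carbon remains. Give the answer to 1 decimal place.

3.1 per mil

δ₀ = (0.0107744/0.0111800 − 1)×1000 = (0.963721 − 1)×1000 = -36.279 per mil
α − 1 = ε/1000 = -0.0273
f^(α−1) = 0.231^(-0.0273) = 1.040815
δ_res = (-36.279 + 1000) × 1.040815 − 1000 = 1003.055 − 1000 = 3.05 per mil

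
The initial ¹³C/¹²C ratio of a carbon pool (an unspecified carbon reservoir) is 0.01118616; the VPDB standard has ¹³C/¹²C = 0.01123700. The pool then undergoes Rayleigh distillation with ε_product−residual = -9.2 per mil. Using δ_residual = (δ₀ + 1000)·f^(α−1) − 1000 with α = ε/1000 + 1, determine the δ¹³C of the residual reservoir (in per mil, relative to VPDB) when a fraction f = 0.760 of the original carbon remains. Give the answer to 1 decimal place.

-2.0 per mil

δ₀ = (0.01118616/0.01123700 − 1)×1000 = (0.995476 − 1)×1000 = -4.524 per mil
α − 1 = ε/1000 = -0.0092
f^(α−1) = 0.760^(-0.0092) = 1.002528
δ_res = (-4.524 + 1000) × 1.002528 − 1000 = 997.992 − 1000 = -2.01 per mil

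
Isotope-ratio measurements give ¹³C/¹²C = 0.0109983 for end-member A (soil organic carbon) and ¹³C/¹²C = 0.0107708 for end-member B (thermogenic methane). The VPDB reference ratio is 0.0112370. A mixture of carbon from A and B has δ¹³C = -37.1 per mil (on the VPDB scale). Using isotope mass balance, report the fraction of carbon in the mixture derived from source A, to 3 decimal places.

0.217

δ_A = (0.0109983/0.0112370 − 1)×1000 = (0.978758 − 1)×1000 = -21.242 per mil
δ_B = (0.0107708/0.0112370 − 1)×1000 = (0.958512 − 1)×1000 = -41.488 per mil
f_A = (δ_mix − δ_B)/(δ_A − δ_B) = (-37.1 − (-41.488))/(-21.242 − (-41.488))
f_A = 4.388 / 20.246 = 0.2167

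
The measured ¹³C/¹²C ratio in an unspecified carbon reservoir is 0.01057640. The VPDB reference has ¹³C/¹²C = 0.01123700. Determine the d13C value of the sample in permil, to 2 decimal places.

-58.79 permil

d13C = (R_sample / R_standard − 1) × 1000
R_sample / R_standard = 0.01057640 / 0.01123700 = 0.941212
d13C = (0.941212 − 1) × 1000 = -58.788 permil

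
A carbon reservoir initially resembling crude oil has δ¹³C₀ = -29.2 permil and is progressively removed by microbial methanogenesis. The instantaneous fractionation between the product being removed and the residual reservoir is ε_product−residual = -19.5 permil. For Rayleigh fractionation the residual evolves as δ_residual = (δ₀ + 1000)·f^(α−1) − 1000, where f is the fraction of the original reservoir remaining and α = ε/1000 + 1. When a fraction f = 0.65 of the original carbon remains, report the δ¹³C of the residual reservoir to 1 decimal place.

Rayleigh residual: δ_res = (δ₀ + 1000)·f^(α−1) − 1000
α = ε/1000 + 1 = 0.98050, so α − 1 = -0.01950
f^(α−1) = 0.65^(-0.01950) = 1.008436
δ_res = (-29.2 + 1000) × 1.008436 − 1000 = 978.989 − 1000 = -21.01 permil

-21.0 permil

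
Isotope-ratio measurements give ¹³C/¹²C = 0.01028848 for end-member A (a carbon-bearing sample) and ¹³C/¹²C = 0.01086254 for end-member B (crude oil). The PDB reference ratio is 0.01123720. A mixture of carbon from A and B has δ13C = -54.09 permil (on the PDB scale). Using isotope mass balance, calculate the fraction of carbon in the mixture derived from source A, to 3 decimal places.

δ_A = (0.01028848/0.01123720 − 1)×1000 = (0.915573 − 1)×1000 = -84.427 permil
δ_B = (0.01086254/0.01123720 − 1)×1000 = (0.966659 − 1)×1000 = -33.341 permil
f_A = (δ_mix − δ_B)/(δ_A − δ_B) = (-54.09 − (-33.341))/(-84.427 − (-33.341))
f_A = -20.749 / -51.086 = 0.4062

0.406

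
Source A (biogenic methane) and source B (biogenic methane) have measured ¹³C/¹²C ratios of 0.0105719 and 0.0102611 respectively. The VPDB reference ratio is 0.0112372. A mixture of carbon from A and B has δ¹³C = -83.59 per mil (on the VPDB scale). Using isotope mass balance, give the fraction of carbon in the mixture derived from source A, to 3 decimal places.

δ_A = (0.0105719/0.0112372 − 1)×1000 = (0.940795 − 1)×1000 = -59.205 per mil
δ_B = (0.0102611/0.0112372 − 1)×1000 = (0.913137 − 1)×1000 = -86.863 per mil
f_A = (δ_mix − δ_B)/(δ_A − δ_B) = (-83.59 − (-86.863))/(-59.205 − (-86.863))
f_A = 3.273 / 27.658 = 0.1183

0.118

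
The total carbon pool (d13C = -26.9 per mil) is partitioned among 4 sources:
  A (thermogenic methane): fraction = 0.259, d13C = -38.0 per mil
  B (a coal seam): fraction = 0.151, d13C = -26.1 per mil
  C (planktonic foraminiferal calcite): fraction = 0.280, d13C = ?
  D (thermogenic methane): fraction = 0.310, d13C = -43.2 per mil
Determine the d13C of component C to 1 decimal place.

Isotope mass balance: δ_bulk = Σ fᵢ·δᵢ.
-26.9 = 0.259×(-38.0) + 0.151×(-26.1) + 0.280×δ_C + 0.310×(-43.2)
0.280·δ_C = -26.9 − (-27.175) = 0.275
δ_C = 0.275 / 0.280 = 0.98 per mil

1.0 per mil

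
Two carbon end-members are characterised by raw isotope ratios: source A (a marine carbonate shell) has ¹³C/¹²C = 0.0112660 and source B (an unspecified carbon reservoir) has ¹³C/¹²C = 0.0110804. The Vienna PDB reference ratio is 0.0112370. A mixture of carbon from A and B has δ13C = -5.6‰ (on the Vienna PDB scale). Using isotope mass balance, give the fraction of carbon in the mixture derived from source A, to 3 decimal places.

0.505

δ_A = (0.0112660/0.0112370 − 1)×1000 = (1.002581 − 1)×1000 = 2.581‰
δ_B = (0.0110804/0.0112370 − 1)×1000 = (0.986064 − 1)×1000 = -13.936‰
f_A = (δ_mix − δ_B)/(δ_A − δ_B) = (-5.6 − (-13.936))/(2.581 − (-13.936))
f_A = 8.336 / 16.517 = 0.5047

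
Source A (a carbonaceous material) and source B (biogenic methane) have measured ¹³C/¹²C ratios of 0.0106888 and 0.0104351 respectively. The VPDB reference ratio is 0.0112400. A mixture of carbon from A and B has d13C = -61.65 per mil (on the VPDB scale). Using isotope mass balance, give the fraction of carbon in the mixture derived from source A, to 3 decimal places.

0.441

δ_A = (0.0106888/0.0112400 − 1)×1000 = (0.950961 − 1)×1000 = -49.039 per mil
δ_B = (0.0104351/0.0112400 − 1)×1000 = (0.928390 − 1)×1000 = -71.610 per mil
f_A = (δ_mix − δ_B)/(δ_A − δ_B) = (-61.65 − (-71.610))/(-49.039 − (-71.610))
f_A = 9.960 / 22.571 = 0.4413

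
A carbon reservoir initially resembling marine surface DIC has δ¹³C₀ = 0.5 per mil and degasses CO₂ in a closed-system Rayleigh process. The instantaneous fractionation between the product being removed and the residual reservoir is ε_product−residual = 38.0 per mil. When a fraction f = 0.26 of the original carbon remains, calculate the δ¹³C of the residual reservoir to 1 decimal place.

Rayleigh residual: δ_res = (δ₀ + 1000)·f^(α−1) − 1000
α = ε/1000 + 1 = 1.03800, so α − 1 = 0.03800
f^(α−1) = 0.26^(0.03800) = 0.950099
δ_res = (0.5 + 1000) × 0.950099 − 1000 = 950.574 − 1000 = -49.43 per mil

-49.4 per mil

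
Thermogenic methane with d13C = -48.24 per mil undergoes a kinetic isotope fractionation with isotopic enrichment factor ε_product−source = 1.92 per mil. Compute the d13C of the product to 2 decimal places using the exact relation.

To first order, δ_product ≈ δ_source + ε = -46.32 per mil.
Exactly, δ_product = (δ_source + 1000)·(ε/1000 + 1) − 1000.
δ_product = (-48.24 + 1000) × (1.92/1000 + 1) − 1000
δ_product = -46.413 per mil

-46.41 per mil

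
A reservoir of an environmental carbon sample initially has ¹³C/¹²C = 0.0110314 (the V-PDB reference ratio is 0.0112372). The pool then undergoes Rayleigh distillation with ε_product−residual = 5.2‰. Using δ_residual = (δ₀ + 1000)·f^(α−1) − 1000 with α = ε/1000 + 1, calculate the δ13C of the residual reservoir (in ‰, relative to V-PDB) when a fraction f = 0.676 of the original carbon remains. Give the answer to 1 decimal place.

-20.3‰

δ₀ = (0.0110314/0.0112372 − 1)×1000 = (0.981686 − 1)×1000 = -18.314‰
α − 1 = ε/1000 = 0.0052
f^(α−1) = 0.676^(0.0052) = 0.997966
δ_res = (-18.314 + 1000) × 0.997966 − 1000 = 979.689 − 1000 = -20.31‰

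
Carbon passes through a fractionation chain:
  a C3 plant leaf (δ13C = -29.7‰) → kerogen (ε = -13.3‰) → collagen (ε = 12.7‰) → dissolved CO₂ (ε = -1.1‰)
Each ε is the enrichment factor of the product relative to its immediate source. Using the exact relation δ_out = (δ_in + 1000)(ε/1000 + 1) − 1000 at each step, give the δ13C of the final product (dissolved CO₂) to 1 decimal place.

-31.5‰

step 1: δ = (-29.70 + 1000)·(-13.3/1000 + 1) − 1000 = -42.60‰
step 2: δ = (-42.60 + 1000)·(12.7/1000 + 1) − 1000 = -30.45‰
step 3: δ = (-30.45 + 1000)·(-1.1/1000 + 1) − 1000 = -31.51‰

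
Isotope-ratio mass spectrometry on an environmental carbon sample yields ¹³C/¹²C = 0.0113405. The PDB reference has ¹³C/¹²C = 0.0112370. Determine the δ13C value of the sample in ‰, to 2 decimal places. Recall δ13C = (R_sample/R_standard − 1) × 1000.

δ13C = (R_sample / R_standard − 1) × 1000
R_sample / R_standard = 0.0113405 / 0.0112370 = 1.009211
δ13C = (1.009211 − 1) × 1000 = 9.211‰

9.21‰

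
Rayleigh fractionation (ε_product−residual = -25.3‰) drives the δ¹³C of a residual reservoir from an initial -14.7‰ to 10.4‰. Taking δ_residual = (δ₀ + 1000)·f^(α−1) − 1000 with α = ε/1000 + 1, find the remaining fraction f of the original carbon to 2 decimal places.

α − 1 = ε/1000 = -0.0253
(δ_res + 1000)/(δ₀ + 1000) = (10.4 + 1000)/(-14.7 + 1000) = 1010.4/985.3 = 1.025474
f = 1.025474^(1/-0.0253) = exp(ln(1.025474)/-0.0253) = exp(0.02516/-0.0253)
f = exp(-0.9943) = 0.3700

0.37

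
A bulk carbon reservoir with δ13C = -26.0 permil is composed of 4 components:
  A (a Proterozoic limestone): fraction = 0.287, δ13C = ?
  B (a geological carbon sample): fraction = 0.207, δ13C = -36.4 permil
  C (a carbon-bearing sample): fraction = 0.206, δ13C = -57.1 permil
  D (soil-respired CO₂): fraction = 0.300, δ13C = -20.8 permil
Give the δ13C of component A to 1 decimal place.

Isotope mass balance: δ_bulk = Σ fᵢ·δᵢ.
-26.0 = 0.287×δ_A + 0.207×(-36.4) + 0.206×(-57.1) + 0.300×(-20.8)
0.287·δ_A = -26.0 − (-25.537) = -0.463
δ_A = -0.463 / 0.287 = -1.61 permil

-1.6 permil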